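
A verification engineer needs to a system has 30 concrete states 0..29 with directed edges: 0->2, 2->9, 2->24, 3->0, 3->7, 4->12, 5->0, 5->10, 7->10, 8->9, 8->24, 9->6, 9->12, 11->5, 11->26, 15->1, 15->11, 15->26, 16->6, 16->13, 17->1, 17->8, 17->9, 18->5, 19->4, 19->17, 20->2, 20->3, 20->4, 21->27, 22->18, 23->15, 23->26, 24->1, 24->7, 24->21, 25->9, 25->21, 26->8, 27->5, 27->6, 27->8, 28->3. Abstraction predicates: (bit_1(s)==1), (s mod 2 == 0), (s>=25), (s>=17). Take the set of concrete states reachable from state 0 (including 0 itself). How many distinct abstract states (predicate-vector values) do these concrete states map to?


BFS from 0:
Concrete reachable: {0, 1, 2, 5, 6, 7, 8, 9, 10, 12, 21, 24, 27}
Abstract via predicates (bit_1(s)==1), (s mod 2 == 0), (s>=25), (s>=17):
  (0,0,0,0) <- {1, 5, 9}
  (0,0,0,1) <- {21}
  (0,1,0,0) <- {0, 8, 12}
  (0,1,0,1) <- {24}
  (1,0,0,0) <- {7}
  (1,0,1,1) <- {27}
  (1,1,0,0) <- {2, 6, 10}
Distinct abstract states = 7

7


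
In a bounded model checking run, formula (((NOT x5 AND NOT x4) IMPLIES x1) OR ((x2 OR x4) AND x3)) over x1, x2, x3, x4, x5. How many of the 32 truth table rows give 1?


Formula: (((NOT x5 AND NOT x4) IMPLIES x1) OR ((x2 OR x4) AND x3)) over 5 vars (32 rows)
Evaluate each row (x1, x2, x3, x4, x5 as bits, MSB first):
  row 0 [00000]: (((NOT 0 AND NOT 0) IMPLIES 0) OR ((0 OR 0) AND 0)) -> 0
  row 1 [00001]: (((NOT 1 AND NOT 0) IMPLIES 0) OR ((0 OR 0) AND 0)) -> 1
  row 2 [00010]: (((NOT 0 AND NOT 1) IMPLIES 0) OR ((0 OR 1) AND 0)) -> 1
  row 3 [00011]: (((NOT 1 AND NOT 1) IMPLIES 0) OR ((0 OR 1) AND 0)) -> 1
  row 4 [00100]: (((NOT 0 AND NOT 0) IMPLIES 0) OR ((0 OR 0) AND 1)) -> 0
  row 5 [00101]: (((NOT 1 AND NOT 0) IMPLIES 0) OR ((0 OR 0) AND 1)) -> 1
  row 6 [00110]: (((NOT 0 AND NOT 1) IMPLIES 0) OR ((0 OR 1) AND 1)) -> 1
  row 7 [00111]: (((NOT 1 AND NOT 1) IMPLIES 0) OR ((0 OR 1) AND 1)) -> 1
  row 8 [01000]: (((NOT 0 AND NOT 0) IMPLIES 0) OR ((1 OR 0) AND 0)) -> 0
  row 9 [01001]: (((NOT 1 AND NOT 0) IMPLIES 0) OR ((1 OR 0) AND 0)) -> 1
  row 10 [01010]: (((NOT 0 AND NOT 1) IMPLIES 0) OR ((1 OR 1) AND 0)) -> 1
  row 11 [01011]: (((NOT 1 AND NOT 1) IMPLIES 0) OR ((1 OR 1) AND 0)) -> 1
  row 12 [01100]: (((NOT 0 AND NOT 0) IMPLIES 0) OR ((1 OR 0) AND 1)) -> 1
  row 13 [01101]: (((NOT 1 AND NOT 0) IMPLIES 0) OR ((1 OR 0) AND 1)) -> 1
  row 14 [01110]: (((NOT 0 AND NOT 1) IMPLIES 0) OR ((1 OR 1) AND 1)) -> 1
  row 15 [01111]: (((NOT 1 AND NOT 1) IMPLIES 0) OR ((1 OR 1) AND 1)) -> 1
  row 16 [10000]: (((NOT 0 AND NOT 0) IMPLIES 1) OR ((0 OR 0) AND 0)) -> 1
  row 17 [10001]: (((NOT 1 AND NOT 0) IMPLIES 1) OR ((0 OR 0) AND 0)) -> 1
  row 18 [10010]: (((NOT 0 AND NOT 1) IMPLIES 1) OR ((0 OR 1) AND 0)) -> 1
  row 19 [10011]: (((NOT 1 AND NOT 1) IMPLIES 1) OR ((0 OR 1) AND 0)) -> 1
  row 20 [10100]: (((NOT 0 AND NOT 0) IMPLIES 1) OR ((0 OR 0) AND 1)) -> 1
  row 21 [10101]: (((NOT 1 AND NOT 0) IMPLIES 1) OR ((0 OR 0) AND 1)) -> 1
  row 22 [10110]: (((NOT 0 AND NOT 1) IMPLIES 1) OR ((0 OR 1) AND 1)) -> 1
  row 23 [10111]: (((NOT 1 AND NOT 1) IMPLIES 1) OR ((0 OR 1) AND 1)) -> 1
  row 24 [11000]: (((NOT 0 AND NOT 0) IMPLIES 1) OR ((1 OR 0) AND 0)) -> 1
  row 25 [11001]: (((NOT 1 AND NOT 0) IMPLIES 1) OR ((1 OR 0) AND 0)) -> 1
  row 26 [11010]: (((NOT 0 AND NOT 1) IMPLIES 1) OR ((1 OR 1) AND 0)) -> 1
  row 27 [11011]: (((NOT 1 AND NOT 1) IMPLIES 1) OR ((1 OR 1) AND 0)) -> 1
  row 28 [11100]: (((NOT 0 AND NOT 0) IMPLIES 1) OR ((1 OR 0) AND 1)) -> 1
  row 29 [11101]: (((NOT 1 AND NOT 0) IMPLIES 1) OR ((1 OR 0) AND 1)) -> 1
  row 30 [11110]: (((NOT 0 AND NOT 1) IMPLIES 1) OR ((1 OR 1) AND 1)) -> 1
  row 31 [11111]: (((NOT 1 AND NOT 1) IMPLIES 1) OR ((1 OR 1) AND 1)) -> 1
Full result column, 8 rows per line (x1,x2 fixed per line; x3,x4,x5 runs 000..111 left to right):
  rows 0-7 [x1,x2=00]: 01110111  (ones: 6)
  rows 8-15 [x1,x2=01]: 01111111  (ones: 7)
  rows 16-23 [x1,x2=10]: 11111111  (ones: 8)
  rows 24-31 [x1,x2=11]: 11111111  (ones: 8)
Count of 1-rows = 6+7+8+8 = 29

29


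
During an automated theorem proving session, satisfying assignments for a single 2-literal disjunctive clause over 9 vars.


Step 1: Total=2^9=512
Step 2: Unsat when all 2 false: 2^7=128
Step 3: Sat=512-128=384

384


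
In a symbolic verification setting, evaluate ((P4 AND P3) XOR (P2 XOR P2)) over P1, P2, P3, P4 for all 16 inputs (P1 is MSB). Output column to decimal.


Formula: ((P4 AND P3) XOR (P2 XOR P2)) over P1, P2, P3, P4 (16 rows)
Evaluate each row (bits = P1,P2,P3,P4, MSB first):
  row 0 [0000]: ((0 AND 0) XOR (0 XOR 0)) -> 0
  row 1 [0001]: ((1 AND 0) XOR (0 XOR 0)) -> 0
  row 2 [0010]: ((0 AND 1) XOR (0 XOR 0)) -> 0
  row 3 [0011]: ((1 AND 1) XOR (0 XOR 0)) -> 1
  row 4 [0100]: ((0 AND 0) XOR (1 XOR 1)) -> 0
  row 5 [0101]: ((1 AND 0) XOR (1 XOR 1)) -> 0
  row 6 [0110]: ((0 AND 1) XOR (1 XOR 1)) -> 0
  row 7 [0111]: ((1 AND 1) XOR (1 XOR 1)) -> 1
  row 8 [1000]: ((0 AND 0) XOR (0 XOR 0)) -> 0
  row 9 [1001]: ((1 AND 0) XOR (0 XOR 0)) -> 0
  row 10 [1010]: ((0 AND 1) XOR (0 XOR 0)) -> 0
  row 11 [1011]: ((1 AND 1) XOR (0 XOR 0)) -> 1
  row 12 [1100]: ((0 AND 0) XOR (1 XOR 1)) -> 0
  row 13 [1101]: ((1 AND 0) XOR (1 XOR 1)) -> 0
  row 14 [1110]: ((0 AND 1) XOR (1 XOR 1)) -> 0
  row 15 [1111]: ((1 AND 1) XOR (1 XOR 1)) -> 1
Full result column, 4 rows per line (P1,P2 fixed per line; P3,P4 runs 00..11 left to right):
  rows 0-3 [P1,P2=00]: 0001  = hex 1
  rows 4-7 [P1,P2=01]: 0001  = hex 1
  rows 8-11 [P1,P2=10]: 0001  = hex 1
  rows 12-15 [P1,P2=11]: 0001  = hex 1
Output column (row 0 .. row 15) = 0001000100010001
Output column grouped in 4s = 0001 0001 0001 0001 = 0x1111
Convert to decimal digit by digit (value = value*16 + digit):
  1 -> 1
  1*16 + 1 = 17
  17*16 + 1 = 273
  273*16 + 1 = 4369
Decimal = 4369

4369


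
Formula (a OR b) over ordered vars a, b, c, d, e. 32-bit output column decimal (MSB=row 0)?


Formula: (a OR b) over a, b, c, d, e (32 rows)
Evaluate each row (bits = a,b,c,d,e, MSB first):
  row 0 [00000]: (0 OR 0) -> 0
  row 1 [00001]: (0 OR 0) -> 0
  row 2 [00010]: (0 OR 0) -> 0
  row 3 [00011]: (0 OR 0) -> 0
  row 4 [00100]: (0 OR 0) -> 0
  row 5 [00101]: (0 OR 0) -> 0
  row 6 [00110]: (0 OR 0) -> 0
  row 7 [00111]: (0 OR 0) -> 0
  row 8 [01000]: (0 OR 1) -> 1
  row 9 [01001]: (0 OR 1) -> 1
  row 10 [01010]: (0 OR 1) -> 1
  row 11 [01011]: (0 OR 1) -> 1
  row 12 [01100]: (0 OR 1) -> 1
  row 13 [01101]: (0 OR 1) -> 1
  row 14 [01110]: (0 OR 1) -> 1
  row 15 [01111]: (0 OR 1) -> 1
  row 16 [10000]: (1 OR 0) -> 1
  row 17 [10001]: (1 OR 0) -> 1
  row 18 [10010]: (1 OR 0) -> 1
  row 19 [10011]: (1 OR 0) -> 1
  row 20 [10100]: (1 OR 0) -> 1
  row 21 [10101]: (1 OR 0) -> 1
  row 22 [10110]: (1 OR 0) -> 1
  row 23 [10111]: (1 OR 0) -> 1
  row 24 [11000]: (1 OR 1) -> 1
  row 25 [11001]: (1 OR 1) -> 1
  row 26 [11010]: (1 OR 1) -> 1
  row 27 [11011]: (1 OR 1) -> 1
  row 28 [11100]: (1 OR 1) -> 1
  row 29 [11101]: (1 OR 1) -> 1
  row 30 [11110]: (1 OR 1) -> 1
  row 31 [11111]: (1 OR 1) -> 1
Full result column, 4 rows per line (a,b,c fixed per line; d,e runs 00..11 left to right):
  rows 0-3 [a,b,c=000]: 0000  = hex 0
  rows 4-7 [a,b,c=001]: 0000  = hex 0
  rows 8-11 [a,b,c=010]: 1111  = hex F
  rows 12-15 [a,b,c=011]: 1111  = hex F
  rows 16-19 [a,b,c=100]: 1111  = hex F
  rows 20-23 [a,b,c=101]: 1111  = hex F
  rows 24-27 [a,b,c=110]: 1111  = hex F
  rows 28-31 [a,b,c=111]: 1111  = hex F
Output column (row 0 .. row 31) = 00000000111111111111111111111111
Output column grouped in 4s = 0000 0000 1111 1111 1111 1111 1111 1111 = 0x00FFFFFF
Convert to decimal digit by digit (value = value*16 + digit):
  0 -> 0
  0*16 + 0 = 0
  0*16 + 15 (F) = 15
  15*16 + 15 (F) = 255
  255*16 + 15 (F) = 4095
  4095*16 + 15 (F) = 65535
  65535*16 + 15 (F) = 1048575
  1048575*16 + 15 (F) = 16777215
Decimal = 16777215

16777215


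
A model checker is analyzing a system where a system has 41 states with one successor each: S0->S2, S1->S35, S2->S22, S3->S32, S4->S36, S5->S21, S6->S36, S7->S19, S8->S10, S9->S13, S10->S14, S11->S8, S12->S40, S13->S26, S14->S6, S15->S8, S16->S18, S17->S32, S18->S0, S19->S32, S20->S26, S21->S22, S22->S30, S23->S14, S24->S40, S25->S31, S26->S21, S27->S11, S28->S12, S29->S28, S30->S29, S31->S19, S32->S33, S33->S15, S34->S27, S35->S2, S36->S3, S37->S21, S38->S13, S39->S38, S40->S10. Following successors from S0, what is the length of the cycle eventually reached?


Trace from S0 until a state repeats:
  S0 -> S2 -> S22 -> S30 -> S29 -> S28 -> S12 -> S40 -> S10 -> S14 -> S6 -> S36 -> S3 -> S32 -> S33 -> S15 -> S8 -> S10
S10 first seen at step 8, revisited at step 17.
Cycle length = 17 - 8 = 9

9


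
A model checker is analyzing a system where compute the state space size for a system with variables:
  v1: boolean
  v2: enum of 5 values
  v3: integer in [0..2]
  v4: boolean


State space = product of domain sizes of all variables.
Domain sizes:
  v1 (boolean): 2
  v2 (enum of 5 values): 5
  v3 (integer in [0..2]): 3
  v4 (boolean): 2
Product = 2 * 5 * 3 * 2 = 60

60


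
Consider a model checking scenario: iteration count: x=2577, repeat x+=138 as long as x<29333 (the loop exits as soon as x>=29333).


Step 1: x goes from 2577 toward 29333 by 138; the body runs while x<29333, so iterations = ceil((bound-start)/step)
Step 2: Distance=26756
Step 3: ceil(26756/138)=194

194


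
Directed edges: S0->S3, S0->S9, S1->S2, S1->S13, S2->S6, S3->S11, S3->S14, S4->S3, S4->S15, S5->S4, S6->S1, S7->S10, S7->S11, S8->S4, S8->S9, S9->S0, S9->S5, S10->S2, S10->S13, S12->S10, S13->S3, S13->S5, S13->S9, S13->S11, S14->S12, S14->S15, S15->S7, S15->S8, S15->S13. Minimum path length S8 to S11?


BFS layer-by-layer from S8:
  dist 0: {S8}
  dist 1: {S4, S9}
  dist 2: {S0, S3, S5, S15}
  dist 3: {S7, S11, S13, S14}
  -> S11 reached at distance 3
Shortest path length = 3

3


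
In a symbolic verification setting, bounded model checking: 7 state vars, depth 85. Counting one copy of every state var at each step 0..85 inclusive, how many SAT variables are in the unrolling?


BMC unrolls to depth k, creating one copy of each state var for steps 0..k.
Step count = 85 + 1 = 86 (steps 0 through 85)
Vars per step = 7
Total = 7 * 86 = 602

602


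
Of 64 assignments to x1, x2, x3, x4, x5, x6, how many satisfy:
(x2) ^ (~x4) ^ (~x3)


CNF with 3 clauses over 6 vars (64 assignments).
An assignment satisfies CNF iff every clause has >=1 true literal.
Check each row (bits = x1,x2,x3,x4,x5,x6; clause T/F shown):
  row 0 [000000]: clauses=FTT -> 0
  row 1 [000001]: clauses=FTT -> 0
  row 2 [000010]: clauses=FTT -> 0
  row 3 [000011]: clauses=FTT -> 0
  row 4 [000100]: clauses=FFT -> 0
  (every remaining row is evaluated the same way; all 64 results are listed next)
Full result column, 8 rows per line (x1,x2,x3 fixed per line; x4,x5,x6 runs 000..111 left to right):
  rows 0-7 [x1,x2,x3=000]: 00000000  (ones: 0)
  rows 8-15 [x1,x2,x3=001]: 00000000  (ones: 0)
  rows 16-23 [x1,x2,x3=010]: 11110000  (ones: 4)
  rows 24-31 [x1,x2,x3=011]: 00000000  (ones: 0)
  rows 32-39 [x1,x2,x3=100]: 00000000  (ones: 0)
  rows 40-47 [x1,x2,x3=101]: 00000000  (ones: 0)
  rows 48-55 [x1,x2,x3=110]: 11110000  (ones: 4)
  rows 56-63 [x1,x2,x3=111]: 00000000  (ones: 0)
Satisfying assignments = 0+0+4+0+0+0+4+0 = 8

8


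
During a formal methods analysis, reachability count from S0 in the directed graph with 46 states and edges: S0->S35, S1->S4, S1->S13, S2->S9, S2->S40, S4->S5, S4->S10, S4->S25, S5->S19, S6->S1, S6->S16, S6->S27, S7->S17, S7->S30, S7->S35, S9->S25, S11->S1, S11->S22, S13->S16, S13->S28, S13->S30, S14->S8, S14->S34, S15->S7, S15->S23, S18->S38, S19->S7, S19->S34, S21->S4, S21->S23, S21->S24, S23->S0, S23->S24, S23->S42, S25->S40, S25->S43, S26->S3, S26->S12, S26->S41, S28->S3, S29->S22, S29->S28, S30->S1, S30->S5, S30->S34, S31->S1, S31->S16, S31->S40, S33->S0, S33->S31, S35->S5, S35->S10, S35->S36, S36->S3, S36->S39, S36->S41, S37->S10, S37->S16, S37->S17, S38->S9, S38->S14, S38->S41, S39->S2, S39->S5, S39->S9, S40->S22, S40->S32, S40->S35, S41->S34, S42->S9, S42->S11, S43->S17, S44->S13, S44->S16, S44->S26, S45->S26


BFS from S0:
  layer 0: {S0}
  layer 1: {S35}
  layer 2: {S5, S10, S36}
  layer 3: {S3, S19, S39, S41}
  layer 4: {S2, S7, S9, S34}
  layer 5: {S17, S25, S30, S40}
  layer 6: {S1, S22, S32, S43}
  layer 7: {S4, S13}
  layer 8: {S16, S28}
Reachable set: {S0, S1, S2, S3, S4, S5, S7, S9, S10, S13, S16, S17, S19, S22, S25, S28, S30, S32, S34, S35, S36, S39, S40, S41, S43}
Count = 25

25


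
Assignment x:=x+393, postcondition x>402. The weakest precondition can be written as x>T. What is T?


Formula: wp(x:=E, P) = P[E/x] (substitute E for x in postcondition)
Step 1: Postcondition: x>402
Step 2: Substitute x+393 for x: x+393>402
Step 3: Solve for x: x > 402-393 = 9

9


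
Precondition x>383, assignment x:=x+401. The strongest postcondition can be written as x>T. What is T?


Formula: sp(P, x:=E) = exists old_x. (x = E[old_x/x]) AND P[old_x/x] (old_x is the value of x before the assignment; eliminate old_x by solving x = E[old_x/x] for old_x)
Step 1: Precondition P: x>383, i.e. old_x > 383
Step 2: Assignment gives x = old_x + 401, so old_x = x - 401
Step 3: Substitute into P: x - 401 > 383
Step 4: Simplify: x > 383+401 = 784

784


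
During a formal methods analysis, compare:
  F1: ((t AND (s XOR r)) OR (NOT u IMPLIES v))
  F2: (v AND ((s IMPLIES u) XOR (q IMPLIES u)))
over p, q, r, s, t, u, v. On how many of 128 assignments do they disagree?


F1 = ((t AND (s XOR r)) OR (NOT u IMPLIES v))
F2 = (v AND ((s IMPLIES u) XOR (q IMPLIES u)))
Evaluate both on each of 128 rows (bits = p,q,r,s,t,u,v):
  row 0 [0000000]: F1=0 F2=0 -> 0
  row 1 [0000001]: F1=1 F2=0 (differ) -> 1
  row 2 [0000010]: F1=1 F2=0 (differ) -> 1
  row 3 [0000011]: F1=1 F2=0 (differ) -> 1
  row 4 [0000100]: F1=0 F2=0 -> 0
  (every remaining row is evaluated the same way; all 128 results are listed next)
Full result column, 8 rows per line (p,q,r,s fixed per line; t,u,v runs 000..111 left to right):
  rows 0-7 [p,q,r,s=0000]: 01110111  (ones: 6)
  rows 8-15 [p,q,r,s=0001]: 00111011  (ones: 5)
  rows 16-23 [p,q,r,s=0010]: 01111111  (ones: 7)
  rows 24-31 [p,q,r,s=0011]: 00110011  (ones: 4)
  rows 32-39 [p,q,r,s=0100]: 00110011  (ones: 4)
  rows 40-47 [p,q,r,s=0101]: 01111111  (ones: 7)
  rows 48-55 [p,q,r,s=0110]: 00111011  (ones: 5)
  rows 56-63 [p,q,r,s=0111]: 01110111  (ones: 6)
  rows 64-71 [p,q,r,s=1000]: 01110111  (ones: 6)
  rows 72-79 [p,q,r,s=1001]: 00111011  (ones: 5)
  rows 80-87 [p,q,r,s=1010]: 01111111  (ones: 7)
  rows 88-95 [p,q,r,s=1011]: 00110011  (ones: 4)
  rows 96-103 [p,q,r,s=1100]: 00110011  (ones: 4)
  rows 104-111 [p,q,r,s=1101]: 01111111  (ones: 7)
  rows 112-119 [p,q,r,s=1110]: 00111011  (ones: 5)
  rows 120-127 [p,q,r,s=1111]: 01110111  (ones: 6)
Disagreements = 6+5+7+4+4+7+5+6+6+5+7+4+4+7+5+6 = 88

88


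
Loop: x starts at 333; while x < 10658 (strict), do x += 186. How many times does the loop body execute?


Step 1: x goes from 333 toward 10658 by 186; the body runs while x<10658, so iterations = ceil((bound-start)/step)
Step 2: Distance=10325
Step 3: ceil(10325/186)=56

56


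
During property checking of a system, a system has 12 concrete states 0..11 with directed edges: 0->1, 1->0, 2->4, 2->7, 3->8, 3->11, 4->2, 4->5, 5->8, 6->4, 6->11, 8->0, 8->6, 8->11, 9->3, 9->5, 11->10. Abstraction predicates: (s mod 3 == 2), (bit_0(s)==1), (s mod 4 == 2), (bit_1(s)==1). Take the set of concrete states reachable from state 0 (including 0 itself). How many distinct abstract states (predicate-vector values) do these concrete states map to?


BFS from 0:
Concrete reachable: {0, 1}
Abstract via predicates (s mod 3 == 2), (bit_0(s)==1), (s mod 4 == 2), (bit_1(s)==1):
  (0,0,0,0) <- {0}
  (0,1,0,0) <- {1}
Distinct abstract states = 2

2


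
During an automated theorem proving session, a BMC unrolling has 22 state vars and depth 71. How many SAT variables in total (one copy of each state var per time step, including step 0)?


BMC unrolls to depth k, creating one copy of each state var for steps 0..k.
Step count = 71 + 1 = 72 (steps 0 through 71)
Vars per step = 22
Total = 22 * 72 = 1584

1584


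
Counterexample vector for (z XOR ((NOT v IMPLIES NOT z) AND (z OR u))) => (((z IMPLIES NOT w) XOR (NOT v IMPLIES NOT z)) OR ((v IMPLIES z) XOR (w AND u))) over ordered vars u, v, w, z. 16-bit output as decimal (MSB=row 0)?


F1 = (z XOR ((NOT v IMPLIES NOT z) AND (z OR u)))
F2 = (((z IMPLIES NOT w) XOR (NOT v IMPLIES NOT z)) OR ((v IMPLIES z) XOR (w AND u)))
Counterexample to F1=>F2 is where F1=1 and F2=0.
Evaluate each row (bits = u,v,w,z, MSB first):
  row 0 [0000]: F1=0 F2=1 -> F1&~F2 -> 0
  row 1 [0001]: F1=1 F2=1 -> F1&~F2 -> 0
  row 2 [0010]: F1=0 F2=1 -> F1&~F2 -> 0
  row 3 [0011]: F1=1 F2=1 -> F1&~F2 -> 0
  row 4 [0100]: F1=0 F2=0 -> F1&~F2 -> 0
  row 5 [0101]: F1=0 F2=1 -> F1&~F2 -> 0
  row 6 [0110]: F1=0 F2=0 -> F1&~F2 -> 0
  row 7 [0111]: F1=0 F2=1 -> F1&~F2 -> 0
  row 8 [1000]: F1=1 F2=1 -> F1&~F2 -> 0
  row 9 [1001]: F1=1 F2=1 -> F1&~F2 -> 0
  row 10 [1010]: F1=1 F2=0 -> F1&~F2 -> 1
  row 11 [1011]: F1=1 F2=0 -> F1&~F2 -> 1
  row 12 [1100]: F1=1 F2=0 -> F1&~F2 -> 1
  row 13 [1101]: F1=0 F2=1 -> F1&~F2 -> 0
  row 14 [1110]: F1=1 F2=1 -> F1&~F2 -> 0
  row 15 [1111]: F1=0 F2=1 -> F1&~F2 -> 0
Full result column, 4 rows per line (u,v fixed per line; w,z runs 00..11 left to right):
  rows 0-3 [u,v=00]: 0000  = hex 0
  rows 4-7 [u,v=01]: 0000  = hex 0
  rows 8-11 [u,v=10]: 0011  = hex 3
  rows 12-15 [u,v=11]: 1000  = hex 8
Counterexample vector (row 0 .. row 15) = 0000000000111000
Output column grouped in 4s = 0000 0000 0011 1000 = 0x0038
Convert to decimal digit by digit (value = value*16 + digit):
  0 -> 0
  0*16 + 0 = 0
  0*16 + 3 = 3
  3*16 + 8 = 56
Decimal = 56

56


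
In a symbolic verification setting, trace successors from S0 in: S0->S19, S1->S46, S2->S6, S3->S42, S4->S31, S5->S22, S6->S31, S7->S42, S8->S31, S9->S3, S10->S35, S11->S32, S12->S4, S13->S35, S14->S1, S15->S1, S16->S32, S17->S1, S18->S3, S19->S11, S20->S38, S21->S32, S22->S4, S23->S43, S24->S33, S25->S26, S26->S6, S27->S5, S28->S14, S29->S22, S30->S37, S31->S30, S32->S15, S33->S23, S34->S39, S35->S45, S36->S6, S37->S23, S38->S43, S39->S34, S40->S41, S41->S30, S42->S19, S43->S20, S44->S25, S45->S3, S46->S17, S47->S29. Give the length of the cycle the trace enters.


Trace from S0 until a state repeats:
  S0 -> S19 -> S11 -> S32 -> S15 -> S1 -> S46 -> S17 -> S1
S1 first seen at step 5, revisited at step 8.
Cycle length = 8 - 5 = 3

3


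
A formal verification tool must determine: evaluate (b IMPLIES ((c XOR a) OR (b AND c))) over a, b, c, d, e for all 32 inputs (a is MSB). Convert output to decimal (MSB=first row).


Formula: (b IMPLIES ((c XOR a) OR (b AND c))) over a, b, c, d, e (32 rows)
Evaluate each row (bits = a,b,c,d,e, MSB first):
  row 0 [00000]: (0 IMPLIES ((0 XOR 0) OR (0 AND 0))) -> 1
  row 1 [00001]: (0 IMPLIES ((0 XOR 0) OR (0 AND 0))) -> 1
  row 2 [00010]: (0 IMPLIES ((0 XOR 0) OR (0 AND 0))) -> 1
  row 3 [00011]: (0 IMPLIES ((0 XOR 0) OR (0 AND 0))) -> 1
  row 4 [00100]: (0 IMPLIES ((1 XOR 0) OR (0 AND 1))) -> 1
  row 5 [00101]: (0 IMPLIES ((1 XOR 0) OR (0 AND 1))) -> 1
  row 6 [00110]: (0 IMPLIES ((1 XOR 0) OR (0 AND 1))) -> 1
  row 7 [00111]: (0 IMPLIES ((1 XOR 0) OR (0 AND 1))) -> 1
  row 8 [01000]: (1 IMPLIES ((0 XOR 0) OR (1 AND 0))) -> 0
  row 9 [01001]: (1 IMPLIES ((0 XOR 0) OR (1 AND 0))) -> 0
  row 10 [01010]: (1 IMPLIES ((0 XOR 0) OR (1 AND 0))) -> 0
  row 11 [01011]: (1 IMPLIES ((0 XOR 0) OR (1 AND 0))) -> 0
  row 12 [01100]: (1 IMPLIES ((1 XOR 0) OR (1 AND 1))) -> 1
  row 13 [01101]: (1 IMPLIES ((1 XOR 0) OR (1 AND 1))) -> 1
  row 14 [01110]: (1 IMPLIES ((1 XOR 0) OR (1 AND 1))) -> 1
  row 15 [01111]: (1 IMPLIES ((1 XOR 0) OR (1 AND 1))) -> 1
  row 16 [10000]: (0 IMPLIES ((0 XOR 1) OR (0 AND 0))) -> 1
  row 17 [10001]: (0 IMPLIES ((0 XOR 1) OR (0 AND 0))) -> 1
  row 18 [10010]: (0 IMPLIES ((0 XOR 1) OR (0 AND 0))) -> 1
  row 19 [10011]: (0 IMPLIES ((0 XOR 1) OR (0 AND 0))) -> 1
  row 20 [10100]: (0 IMPLIES ((1 XOR 1) OR (0 AND 1))) -> 1
  row 21 [10101]: (0 IMPLIES ((1 XOR 1) OR (0 AND 1))) -> 1
  row 22 [10110]: (0 IMPLIES ((1 XOR 1) OR (0 AND 1))) -> 1
  row 23 [10111]: (0 IMPLIES ((1 XOR 1) OR (0 AND 1))) -> 1
  row 24 [11000]: (1 IMPLIES ((0 XOR 1) OR (1 AND 0))) -> 1
  row 25 [11001]: (1 IMPLIES ((0 XOR 1) OR (1 AND 0))) -> 1
  row 26 [11010]: (1 IMPLIES ((0 XOR 1) OR (1 AND 0))) -> 1
  row 27 [11011]: (1 IMPLIES ((0 XOR 1) OR (1 AND 0))) -> 1
  row 28 [11100]: (1 IMPLIES ((1 XOR 1) OR (1 AND 1))) -> 1
  row 29 [11101]: (1 IMPLIES ((1 XOR 1) OR (1 AND 1))) -> 1
  row 30 [11110]: (1 IMPLIES ((1 XOR 1) OR (1 AND 1))) -> 1
  row 31 [11111]: (1 IMPLIES ((1 XOR 1) OR (1 AND 1))) -> 1
Full result column, 4 rows per line (a,b,c fixed per line; d,e runs 00..11 left to right):
  rows 0-3 [a,b,c=000]: 1111  = hex F
  rows 4-7 [a,b,c=001]: 1111  = hex F
  rows 8-11 [a,b,c=010]: 0000  = hex 0
  rows 12-15 [a,b,c=011]: 1111  = hex F
  rows 16-19 [a,b,c=100]: 1111  = hex F
  rows 20-23 [a,b,c=101]: 1111  = hex F
  rows 24-27 [a,b,c=110]: 1111  = hex F
  rows 28-31 [a,b,c=111]: 1111  = hex F
Output column (row 0 .. row 31) = 11111111000011111111111111111111
Output column grouped in 4s = 1111 1111 0000 1111 1111 1111 1111 1111 = 0xFF0FFFFF
Convert to decimal digit by digit (value = value*16 + digit):
  F -> 15
  15*16 + 15 (F) = 255
  255*16 + 0 = 4080
  4080*16 + 15 (F) = 65295
  65295*16 + 15 (F) = 1044735
  1044735*16 + 15 (F) = 16715775
  16715775*16 + 15 (F) = 267452415
  267452415*16 + 15 (F) = 4279238655
Decimal = 4279238655

4279238655


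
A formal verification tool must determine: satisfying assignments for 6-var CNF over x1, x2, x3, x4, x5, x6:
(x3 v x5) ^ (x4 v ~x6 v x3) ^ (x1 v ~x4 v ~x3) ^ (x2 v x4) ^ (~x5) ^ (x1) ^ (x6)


CNF with 7 clauses over 6 vars (64 assignments).
An assignment satisfies CNF iff every clause has >=1 true literal.
Check each row (bits = x1,x2,x3,x4,x5,x6; clause T/F shown):
  row 0 [000000]: clauses=FTTFTFF -> 0
  row 1 [000001]: clauses=FFTFTFT -> 0
  row 2 [000010]: clauses=TTTFFFF -> 0
  row 3 [000011]: clauses=TFTFFFT -> 0
  row 4 [000100]: clauses=FTTTTFF -> 0
  (every remaining row is evaluated the same way; all 64 results are listed next)
Full result column, 8 rows per line (x1,x2,x3 fixed per line; x4,x5,x6 runs 000..111 left to right):
  rows 0-7 [x1,x2,x3=000]: 00000000  (ones: 0)
  rows 8-15 [x1,x2,x3=001]: 00000000  (ones: 0)
  rows 16-23 [x1,x2,x3=010]: 00000000  (ones: 0)
  rows 24-31 [x1,x2,x3=011]: 00000000  (ones: 0)
  rows 32-39 [x1,x2,x3=100]: 00000000  (ones: 0)
  rows 40-47 [x1,x2,x3=101]: 00000100  (ones: 1)
  rows 48-55 [x1,x2,x3=110]: 00000000  (ones: 0)
  rows 56-63 [x1,x2,x3=111]: 01000100  (ones: 2)
Satisfying assignments = 0+0+0+0+0+1+0+2 = 3

3


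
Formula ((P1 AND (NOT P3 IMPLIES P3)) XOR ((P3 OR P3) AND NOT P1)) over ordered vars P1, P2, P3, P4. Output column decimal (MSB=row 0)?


Formula: ((P1 AND (NOT P3 IMPLIES P3)) XOR ((P3 OR P3) AND NOT P1)) over P1, P2, P3, P4 (16 rows)
Evaluate each row (bits = P1,P2,P3,P4, MSB first):
  row 0 [0000]: ((0 AND (NOT 0 IMPLIES 0)) XOR ((0 OR 0) AND NOT 0)) -> 0
  row 1 [0001]: ((0 AND (NOT 0 IMPLIES 0)) XOR ((0 OR 0) AND NOT 0)) -> 0
  row 2 [0010]: ((0 AND (NOT 1 IMPLIES 1)) XOR ((1 OR 1) AND NOT 0)) -> 1
  row 3 [0011]: ((0 AND (NOT 1 IMPLIES 1)) XOR ((1 OR 1) AND NOT 0)) -> 1
  row 4 [0100]: ((0 AND (NOT 0 IMPLIES 0)) XOR ((0 OR 0) AND NOT 0)) -> 0
  row 5 [0101]: ((0 AND (NOT 0 IMPLIES 0)) XOR ((0 OR 0) AND NOT 0)) -> 0
  row 6 [0110]: ((0 AND (NOT 1 IMPLIES 1)) XOR ((1 OR 1) AND NOT 0)) -> 1
  row 7 [0111]: ((0 AND (NOT 1 IMPLIES 1)) XOR ((1 OR 1) AND NOT 0)) -> 1
  row 8 [1000]: ((1 AND (NOT 0 IMPLIES 0)) XOR ((0 OR 0) AND NOT 1)) -> 0
  row 9 [1001]: ((1 AND (NOT 0 IMPLIES 0)) XOR ((0 OR 0) AND NOT 1)) -> 0
  row 10 [1010]: ((1 AND (NOT 1 IMPLIES 1)) XOR ((1 OR 1) AND NOT 1)) -> 1
  row 11 [1011]: ((1 AND (NOT 1 IMPLIES 1)) XOR ((1 OR 1) AND NOT 1)) -> 1
  row 12 [1100]: ((1 AND (NOT 0 IMPLIES 0)) XOR ((0 OR 0) AND NOT 1)) -> 0
  row 13 [1101]: ((1 AND (NOT 0 IMPLIES 0)) XOR ((0 OR 0) AND NOT 1)) -> 0
  row 14 [1110]: ((1 AND (NOT 1 IMPLIES 1)) XOR ((1 OR 1) AND NOT 1)) -> 1
  row 15 [1111]: ((1 AND (NOT 1 IMPLIES 1)) XOR ((1 OR 1) AND NOT 1)) -> 1
Full result column, 4 rows per line (P1,P2 fixed per line; P3,P4 runs 00..11 left to right):
  rows 0-3 [P1,P2=00]: 0011  = hex 3
  rows 4-7 [P1,P2=01]: 0011  = hex 3
  rows 8-11 [P1,P2=10]: 0011  = hex 3
  rows 12-15 [P1,P2=11]: 0011  = hex 3
Output column (row 0 .. row 15) = 0011001100110011
Output column grouped in 4s = 0011 0011 0011 0011 = 0x3333
Convert to decimal digit by digit (value = value*16 + digit):
  3 -> 3
  3*16 + 3 = 51
  51*16 + 3 = 819
  819*16 + 3 = 13107
Decimal = 13107

13107


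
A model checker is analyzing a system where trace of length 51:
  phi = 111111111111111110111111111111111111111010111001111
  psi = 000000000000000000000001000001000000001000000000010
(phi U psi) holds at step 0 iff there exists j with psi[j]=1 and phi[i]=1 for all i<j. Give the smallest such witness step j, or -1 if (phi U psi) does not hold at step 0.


(phi U psi) at 0: need smallest j with psi[j]=1 and phi[i]=1 for all i in [0,j).
Scan from step 0:
  step 0: phi=1, psi=0 -> continue
  step 1: phi=1, psi=0 -> continue
  step 2: phi=1, psi=0 -> continue
  step 3: phi=1, psi=0 -> continue
  step 17: phi=0 -> phi-prefix broken from here
  step 23: psi=1 but phi already failed -> not a witness
  step 29: psi=1 but phi already failed -> not a witness
  step 38: psi=1 but phi already failed -> not a witness
  step 49: psi=1 but phi already failed -> not a witness
  end of trace: no witness -> -1
Witness step = -1

-1


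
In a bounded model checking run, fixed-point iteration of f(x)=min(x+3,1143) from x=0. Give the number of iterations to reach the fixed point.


Step 1: x=0, cap=1143, increment=3
Step 2: x grows by 3 each step until capped at 1143; fixed point is x=1143
Step 3: iterations = ceil(1143/3) = 381

381


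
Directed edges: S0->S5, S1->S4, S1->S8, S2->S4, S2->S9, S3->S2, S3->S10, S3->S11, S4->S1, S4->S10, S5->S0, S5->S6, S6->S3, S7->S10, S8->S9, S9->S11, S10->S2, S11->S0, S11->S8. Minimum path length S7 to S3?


BFS layer-by-layer from S7:
  dist 0: {S7}
  dist 1: {S10}
  dist 2: {S2}
  dist 3: {S4, S9}
  dist 4: {S1, S11}
  dist 5: {S0, S8}
  dist 6: {S5}
  dist 7: {S6}
  dist 8: {S3}
  -> S3 reached at distance 8
Shortest path length = 8

8


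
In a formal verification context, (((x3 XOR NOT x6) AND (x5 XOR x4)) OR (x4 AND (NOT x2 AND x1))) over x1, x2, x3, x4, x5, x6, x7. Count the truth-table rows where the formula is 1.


Formula: (((x3 XOR NOT x6) AND (x5 XOR x4)) OR (x4 AND (NOT x2 AND x1))) over 7 vars (128 rows)
Evaluate each row (x1, x2, x3, x4, x5, x6, x7 as bits, MSB first):
  row 0 [0000000]: (((0 XOR NOT 0) AND (0 XOR 0)) OR (0 AND (NOT 0 AND 0))) -> 0
  row 1 [0000001]: (((0 XOR NOT 0) AND (0 XOR 0)) OR (0 AND (NOT 0 AND 0))) -> 0
  row 2 [0000010]: (((0 XOR NOT 1) AND (0 XOR 0)) OR (0 AND (NOT 0 AND 0))) -> 0
  row 3 [0000011]: (((0 XOR NOT 1) AND (0 XOR 0)) OR (0 AND (NOT 0 AND 0))) -> 0
  row 4 [0000100]: (((0 XOR NOT 0) AND (1 XOR 0)) OR (0 AND (NOT 0 AND 0))) -> 1
  (every remaining row is evaluated the same way; all 128 results are listed next)
Full result column, 8 rows per line (x1,x2,x3,x4 fixed per line; x5,x6,x7 runs 000..111 left to right):
  rows 0-7 [x1,x2,x3,x4=0000]: 00001100  (ones: 2)
  rows 8-15 [x1,x2,x3,x4=0001]: 11000000  (ones: 2)
  rows 16-23 [x1,x2,x3,x4=0010]: 00000011  (ones: 2)
  rows 24-31 [x1,x2,x3,x4=0011]: 00110000  (ones: 2)
  rows 32-39 [x1,x2,x3,x4=0100]: 00001100  (ones: 2)
  rows 40-47 [x1,x2,x3,x4=0101]: 11000000  (ones: 2)
  rows 48-55 [x1,x2,x3,x4=0110]: 00000011  (ones: 2)
  rows 56-63 [x1,x2,x3,x4=0111]: 00110000  (ones: 2)
  rows 64-71 [x1,x2,x3,x4=1000]: 00001100  (ones: 2)
  rows 72-79 [x1,x2,x3,x4=1001]: 11111111  (ones: 8)
  rows 80-87 [x1,x2,x3,x4=1010]: 00000011  (ones: 2)
  rows 88-95 [x1,x2,x3,x4=1011]: 11111111  (ones: 8)
  rows 96-103 [x1,x2,x3,x4=1100]: 00001100  (ones: 2)
  rows 104-111 [x1,x2,x3,x4=1101]: 11000000  (ones: 2)
  rows 112-119 [x1,x2,x3,x4=1110]: 00000011  (ones: 2)
  rows 120-127 [x1,x2,x3,x4=1111]: 00110000  (ones: 2)
Count of 1-rows = 2+2+2+2+2+2+2+2+2+8+2+8+2+2+2+2 = 44

44


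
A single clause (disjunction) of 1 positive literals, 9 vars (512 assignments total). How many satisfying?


Step 1: Total=2^9=512
Step 2: Unsat when all 1 false: 2^8=256
Step 3: Sat=512-256=256

256


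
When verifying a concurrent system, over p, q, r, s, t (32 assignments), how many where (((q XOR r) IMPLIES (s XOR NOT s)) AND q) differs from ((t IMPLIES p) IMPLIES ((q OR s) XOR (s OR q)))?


F1 = (((q XOR r) IMPLIES (s XOR NOT s)) AND q)
F2 = ((t IMPLIES p) IMPLIES ((q OR s) XOR (s OR q)))
Evaluate both on each of 32 rows (bits = p,q,r,s,t):
  row 0 [00000]: F1=0 F2=0 -> 0
  row 1 [00001]: F1=0 F2=1 (differ) -> 1
  row 2 [00010]: F1=0 F2=0 -> 0
  row 3 [00011]: F1=0 F2=1 (differ) -> 1
  row 4 [00100]: F1=0 F2=0 -> 0
  row 5 [00101]: F1=0 F2=1 (differ) -> 1
  row 6 [00110]: F1=0 F2=0 -> 0
  row 7 [00111]: F1=0 F2=1 (differ) -> 1
  row 8 [01000]: F1=1 F2=0 (differ) -> 1
  row 9 [01001]: F1=1 F2=1 -> 0
  row 10 [01010]: F1=1 F2=0 (differ) -> 1
  row 11 [01011]: F1=1 F2=1 -> 0
  row 12 [01100]: F1=1 F2=0 (differ) -> 1
  row 13 [01101]: F1=1 F2=1 -> 0
  row 14 [01110]: F1=1 F2=0 (differ) -> 1
  row 15 [01111]: F1=1 F2=1 -> 0
  row 16 [10000]: F1=0 F2=0 -> 0
  row 17 [10001]: F1=0 F2=0 -> 0
  row 18 [10010]: F1=0 F2=0 -> 0
  row 19 [10011]: F1=0 F2=0 -> 0
  row 20 [10100]: F1=0 F2=0 -> 0
  row 21 [10101]: F1=0 F2=0 -> 0
  row 22 [10110]: F1=0 F2=0 -> 0
  row 23 [10111]: F1=0 F2=0 -> 0
  row 24 [11000]: F1=1 F2=0 (differ) -> 1
  row 25 [11001]: F1=1 F2=0 (differ) -> 1
  row 26 [11010]: F1=1 F2=0 (differ) -> 1
  row 27 [11011]: F1=1 F2=0 (differ) -> 1
  row 28 [11100]: F1=1 F2=0 (differ) -> 1
  row 29 [11101]: F1=1 F2=0 (differ) -> 1
  row 30 [11110]: F1=1 F2=0 (differ) -> 1
  row 31 [11111]: F1=1 F2=0 (differ) -> 1
Full result column, 8 rows per line (p,q fixed per line; r,s,t runs 000..111 left to right):
  rows 0-7 [p,q=00]: 01010101  (ones: 4)
  rows 8-15 [p,q=01]: 10101010  (ones: 4)
  rows 16-23 [p,q=10]: 00000000  (ones: 0)
  rows 24-31 [p,q=11]: 11111111  (ones: 8)
Disagreements = 4+4+0+8 = 16

16


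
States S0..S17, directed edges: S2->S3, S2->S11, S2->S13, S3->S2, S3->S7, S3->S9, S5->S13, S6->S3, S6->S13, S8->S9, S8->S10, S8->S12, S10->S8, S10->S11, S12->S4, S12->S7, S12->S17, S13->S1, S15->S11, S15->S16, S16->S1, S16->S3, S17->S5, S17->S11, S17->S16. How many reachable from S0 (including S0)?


BFS from S0:
  layer 0: {S0}
Reachable set: {S0}
Count = 1

1


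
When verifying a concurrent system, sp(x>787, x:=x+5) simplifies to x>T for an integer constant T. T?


Formula: sp(P, x:=E) = exists old_x. (x = E[old_x/x]) AND P[old_x/x] (old_x is the value of x before the assignment; eliminate old_x by solving x = E[old_x/x] for old_x)
Step 1: Precondition P: x>787, i.e. old_x > 787
Step 2: Assignment gives x = old_x + 5, so old_x = x - 5
Step 3: Substitute into P: x - 5 > 787
Step 4: Simplify: x > 787+5 = 792

792


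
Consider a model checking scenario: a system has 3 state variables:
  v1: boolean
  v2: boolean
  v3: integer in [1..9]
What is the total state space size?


State space = product of domain sizes of all variables.
Domain sizes:
  v1 (boolean): 2
  v2 (boolean): 2
  v3 (integer in [1..9]): 9
Product = 2 * 2 * 9 = 36

36


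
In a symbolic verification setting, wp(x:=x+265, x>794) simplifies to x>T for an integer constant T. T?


Formula: wp(x:=E, P) = P[E/x] (substitute E for x in postcondition)
Step 1: Postcondition: x>794
Step 2: Substitute x+265 for x: x+265>794
Step 3: Solve for x: x > 794-265 = 529

529


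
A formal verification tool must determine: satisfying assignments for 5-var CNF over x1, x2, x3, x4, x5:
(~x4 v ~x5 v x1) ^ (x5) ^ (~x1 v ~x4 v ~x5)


CNF with 3 clauses over 5 vars (32 assignments).
An assignment satisfies CNF iff every clause has >=1 true literal.
Check each row (bits = x1,x2,x3,x4,x5; clause T/F shown):
  row 0 [00000]: clauses=TFT -> 0
  row 1 [00001]: clauses=TTT -> 1
  row 2 [00010]: clauses=TFT -> 0
  row 3 [00011]: clauses=FTT -> 0
  row 4 [00100]: clauses=TFT -> 0
  row 5 [00101]: clauses=TTT -> 1
  row 6 [00110]: clauses=TFT -> 0
  row 7 [00111]: clauses=FTT -> 0
  row 8 [01000]: clauses=TFT -> 0
  row 9 [01001]: clauses=TTT -> 1
  row 10 [01010]: clauses=TFT -> 0
  row 11 [01011]: clauses=FTT -> 0
  row 12 [01100]: clauses=TFT -> 0
  row 13 [01101]: clauses=TTT -> 1
  row 14 [01110]: clauses=TFT -> 0
  row 15 [01111]: clauses=FTT -> 0
  row 16 [10000]: clauses=TFT -> 0
  row 17 [10001]: clauses=TTT -> 1
  row 18 [10010]: clauses=TFT -> 0
  row 19 [10011]: clauses=TTF -> 0
  row 20 [10100]: clauses=TFT -> 0
  row 21 [10101]: clauses=TTT -> 1
  row 22 [10110]: clauses=TFT -> 0
  row 23 [10111]: clauses=TTF -> 0
  row 24 [11000]: clauses=TFT -> 0
  row 25 [11001]: clauses=TTT -> 1
  row 26 [11010]: clauses=TFT -> 0
  row 27 [11011]: clauses=TTF -> 0
  row 28 [11100]: clauses=TFT -> 0
  row 29 [11101]: clauses=TTT -> 1
  row 30 [11110]: clauses=TFT -> 0
  row 31 [11111]: clauses=TTF -> 0
Full result column, 8 rows per line (x1,x2 fixed per line; x3,x4,x5 runs 000..111 left to right):
  rows 0-7 [x1,x2=00]: 01000100  (ones: 2)
  rows 8-15 [x1,x2=01]: 01000100  (ones: 2)
  rows 16-23 [x1,x2=10]: 01000100  (ones: 2)
  rows 24-31 [x1,x2=11]: 01000100  (ones: 2)
Satisfying assignments = 2+2+2+2 = 8

8


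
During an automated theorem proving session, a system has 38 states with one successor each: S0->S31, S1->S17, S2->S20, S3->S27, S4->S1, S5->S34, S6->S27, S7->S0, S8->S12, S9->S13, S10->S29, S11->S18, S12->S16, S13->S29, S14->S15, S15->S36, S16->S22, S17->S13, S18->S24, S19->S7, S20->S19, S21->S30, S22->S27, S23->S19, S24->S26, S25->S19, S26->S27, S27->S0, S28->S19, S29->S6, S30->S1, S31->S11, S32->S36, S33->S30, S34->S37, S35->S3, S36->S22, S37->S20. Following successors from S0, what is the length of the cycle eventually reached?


Trace from S0 until a state repeats:
  S0 -> S31 -> S11 -> S18 -> S24 -> S26 -> S27 -> S0
S0 first seen at step 0, revisited at step 7.
Cycle length = 7 - 0 = 7

7


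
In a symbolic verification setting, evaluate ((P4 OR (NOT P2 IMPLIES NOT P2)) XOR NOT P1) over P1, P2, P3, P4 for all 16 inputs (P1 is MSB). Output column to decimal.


Formula: ((P4 OR (NOT P2 IMPLIES NOT P2)) XOR NOT P1) over P1, P2, P3, P4 (16 rows)
Evaluate each row (bits = P1,P2,P3,P4, MSB first):
  row 0 [0000]: ((0 OR (NOT 0 IMPLIES NOT 0)) XOR NOT 0) -> 0
  row 1 [0001]: ((1 OR (NOT 0 IMPLIES NOT 0)) XOR NOT 0) -> 0
  row 2 [0010]: ((0 OR (NOT 0 IMPLIES NOT 0)) XOR NOT 0) -> 0
  row 3 [0011]: ((1 OR (NOT 0 IMPLIES NOT 0)) XOR NOT 0) -> 0
  row 4 [0100]: ((0 OR (NOT 1 IMPLIES NOT 1)) XOR NOT 0) -> 0
  row 5 [0101]: ((1 OR (NOT 1 IMPLIES NOT 1)) XOR NOT 0) -> 0
  row 6 [0110]: ((0 OR (NOT 1 IMPLIES NOT 1)) XOR NOT 0) -> 0
  row 7 [0111]: ((1 OR (NOT 1 IMPLIES NOT 1)) XOR NOT 0) -> 0
  row 8 [1000]: ((0 OR (NOT 0 IMPLIES NOT 0)) XOR NOT 1) -> 1
  row 9 [1001]: ((1 OR (NOT 0 IMPLIES NOT 0)) XOR NOT 1) -> 1
  row 10 [1010]: ((0 OR (NOT 0 IMPLIES NOT 0)) XOR NOT 1) -> 1
  row 11 [1011]: ((1 OR (NOT 0 IMPLIES NOT 0)) XOR NOT 1) -> 1
  row 12 [1100]: ((0 OR (NOT 1 IMPLIES NOT 1)) XOR NOT 1) -> 1
  row 13 [1101]: ((1 OR (NOT 1 IMPLIES NOT 1)) XOR NOT 1) -> 1
  row 14 [1110]: ((0 OR (NOT 1 IMPLIES NOT 1)) XOR NOT 1) -> 1
  row 15 [1111]: ((1 OR (NOT 1 IMPLIES NOT 1)) XOR NOT 1) -> 1
Full result column, 4 rows per line (P1,P2 fixed per line; P3,P4 runs 00..11 left to right):
  rows 0-3 [P1,P2=00]: 0000  = hex 0
  rows 4-7 [P1,P2=01]: 0000  = hex 0
  rows 8-11 [P1,P2=10]: 1111  = hex F
  rows 12-15 [P1,P2=11]: 1111  = hex F
Output column (row 0 .. row 15) = 0000000011111111
Output column grouped in 4s = 0000 0000 1111 1111 = 0x00FF
Convert to decimal digit by digit (value = value*16 + digit):
  0 -> 0
  0*16 + 0 = 0
  0*16 + 15 (F) = 15
  15*16 + 15 (F) = 255
Decimal = 255

255


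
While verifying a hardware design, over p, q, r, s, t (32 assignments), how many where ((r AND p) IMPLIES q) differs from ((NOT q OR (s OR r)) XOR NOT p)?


F1 = ((r AND p) IMPLIES q)
F2 = ((NOT q OR (s OR r)) XOR NOT p)
Evaluate both on each of 32 rows (bits = p,q,r,s,t):
  row 0 [00000]: F1=1 F2=0 (differ) -> 1
  row 1 [00001]: F1=1 F2=0 (differ) -> 1
  row 2 [00010]: F1=1 F2=0 (differ) -> 1
  row 3 [00011]: F1=1 F2=0 (differ) -> 1
  row 4 [00100]: F1=1 F2=0 (differ) -> 1
  row 5 [00101]: F1=1 F2=0 (differ) -> 1
  row 6 [00110]: F1=1 F2=0 (differ) -> 1
  row 7 [00111]: F1=1 F2=0 (differ) -> 1
  row 8 [01000]: F1=1 F2=1 -> 0
  row 9 [01001]: F1=1 F2=1 -> 0
  row 10 [01010]: F1=1 F2=0 (differ) -> 1
  row 11 [01011]: F1=1 F2=0 (differ) -> 1
  row 12 [01100]: F1=1 F2=0 (differ) -> 1
  row 13 [01101]: F1=1 F2=0 (differ) -> 1
  row 14 [01110]: F1=1 F2=0 (differ) -> 1
  row 15 [01111]: F1=1 F2=0 (differ) -> 1
  row 16 [10000]: F1=1 F2=1 -> 0
  row 17 [10001]: F1=1 F2=1 -> 0
  row 18 [10010]: F1=1 F2=1 -> 0
  row 19 [10011]: F1=1 F2=1 -> 0
  row 20 [10100]: F1=0 F2=1 (differ) -> 1
  row 21 [10101]: F1=0 F2=1 (differ) -> 1
  row 22 [10110]: F1=0 F2=1 (differ) -> 1
  row 23 [10111]: F1=0 F2=1 (differ) -> 1
  row 24 [11000]: F1=1 F2=0 (differ) -> 1
  row 25 [11001]: F1=1 F2=0 (differ) -> 1
  row 26 [11010]: F1=1 F2=1 -> 0
  row 27 [11011]: F1=1 F2=1 -> 0
  row 28 [11100]: F1=1 F2=1 -> 0
  row 29 [11101]: F1=1 F2=1 -> 0
  row 30 [11110]: F1=1 F2=1 -> 0
  row 31 [11111]: F1=1 F2=1 -> 0
Full result column, 8 rows per line (p,q fixed per line; r,s,t runs 000..111 left to right):
  rows 0-7 [p,q=00]: 11111111  (ones: 8)
  rows 8-15 [p,q=01]: 00111111  (ones: 6)
  rows 16-23 [p,q=10]: 00001111  (ones: 4)
  rows 24-31 [p,q=11]: 11000000  (ones: 2)
Disagreements = 8+6+4+2 = 20

20


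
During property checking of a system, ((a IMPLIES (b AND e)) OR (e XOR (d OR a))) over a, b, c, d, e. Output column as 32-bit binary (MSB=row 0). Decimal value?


Formula: ((a IMPLIES (b AND e)) OR (e XOR (d OR a))) over a, b, c, d, e (32 rows)
Evaluate each row (bits = a,b,c,d,e, MSB first):
  row 0 [00000]: ((0 IMPLIES (0 AND 0)) OR (0 XOR (0 OR 0))) -> 1
  row 1 [00001]: ((0 IMPLIES (0 AND 1)) OR (1 XOR (0 OR 0))) -> 1
  row 2 [00010]: ((0 IMPLIES (0 AND 0)) OR (0 XOR (1 OR 0))) -> 1
  row 3 [00011]: ((0 IMPLIES (0 AND 1)) OR (1 XOR (1 OR 0))) -> 1
  row 4 [00100]: ((0 IMPLIES (0 AND 0)) OR (0 XOR (0 OR 0))) -> 1
  row 5 [00101]: ((0 IMPLIES (0 AND 1)) OR (1 XOR (0 OR 0))) -> 1
  row 6 [00110]: ((0 IMPLIES (0 AND 0)) OR (0 XOR (1 OR 0))) -> 1
  row 7 [00111]: ((0 IMPLIES (0 AND 1)) OR (1 XOR (1 OR 0))) -> 1
  row 8 [01000]: ((0 IMPLIES (1 AND 0)) OR (0 XOR (0 OR 0))) -> 1
  row 9 [01001]: ((0 IMPLIES (1 AND 1)) OR (1 XOR (0 OR 0))) -> 1
  row 10 [01010]: ((0 IMPLIES (1 AND 0)) OR (0 XOR (1 OR 0))) -> 1
  row 11 [01011]: ((0 IMPLIES (1 AND 1)) OR (1 XOR (1 OR 0))) -> 1
  row 12 [01100]: ((0 IMPLIES (1 AND 0)) OR (0 XOR (0 OR 0))) -> 1
  row 13 [01101]: ((0 IMPLIES (1 AND 1)) OR (1 XOR (0 OR 0))) -> 1
  row 14 [01110]: ((0 IMPLIES (1 AND 0)) OR (0 XOR (1 OR 0))) -> 1
  row 15 [01111]: ((0 IMPLIES (1 AND 1)) OR (1 XOR (1 OR 0))) -> 1
  row 16 [10000]: ((1 IMPLIES (0 AND 0)) OR (0 XOR (0 OR 1))) -> 1
  row 17 [10001]: ((1 IMPLIES (0 AND 1)) OR (1 XOR (0 OR 1))) -> 0
  row 18 [10010]: ((1 IMPLIES (0 AND 0)) OR (0 XOR (1 OR 1))) -> 1
  row 19 [10011]: ((1 IMPLIES (0 AND 1)) OR (1 XOR (1 OR 1))) -> 0
  row 20 [10100]: ((1 IMPLIES (0 AND 0)) OR (0 XOR (0 OR 1))) -> 1
  row 21 [10101]: ((1 IMPLIES (0 AND 1)) OR (1 XOR (0 OR 1))) -> 0
  row 22 [10110]: ((1 IMPLIES (0 AND 0)) OR (0 XOR (1 OR 1))) -> 1
  row 23 [10111]: ((1 IMPLIES (0 AND 1)) OR (1 XOR (1 OR 1))) -> 0
  row 24 [11000]: ((1 IMPLIES (1 AND 0)) OR (0 XOR (0 OR 1))) -> 1
  row 25 [11001]: ((1 IMPLIES (1 AND 1)) OR (1 XOR (0 OR 1))) -> 1
  row 26 [11010]: ((1 IMPLIES (1 AND 0)) OR (0 XOR (1 OR 1))) -> 1
  row 27 [11011]: ((1 IMPLIES (1 AND 1)) OR (1 XOR (1 OR 1))) -> 1
  row 28 [11100]: ((1 IMPLIES (1 AND 0)) OR (0 XOR (0 OR 1))) -> 1
  row 29 [11101]: ((1 IMPLIES (1 AND 1)) OR (1 XOR (0 OR 1))) -> 1
  row 30 [11110]: ((1 IMPLIES (1 AND 0)) OR (0 XOR (1 OR 1))) -> 1
  row 31 [11111]: ((1 IMPLIES (1 AND 1)) OR (1 XOR (1 OR 1))) -> 1
Full result column, 4 rows per line (a,b,c fixed per line; d,e runs 00..11 left to right):
  rows 0-3 [a,b,c=000]: 1111  = hex F
  rows 4-7 [a,b,c=001]: 1111  = hex F
  rows 8-11 [a,b,c=010]: 1111  = hex F
  rows 12-15 [a,b,c=011]: 1111  = hex F
  rows 16-19 [a,b,c=100]: 1010  = hex A
  rows 20-23 [a,b,c=101]: 1010  = hex A
  rows 24-27 [a,b,c=110]: 1111  = hex F
  rows 28-31 [a,b,c=111]: 1111  = hex F
Output column (row 0 .. row 31) = 11111111111111111010101011111111
Output column grouped in 4s = 1111 1111 1111 1111 1010 1010 1111 1111 = 0xFFFFAAFF
Convert to decimal digit by digit (value = value*16 + digit):
  F -> 15
  15*16 + 15 (F) = 255
  255*16 + 15 (F) = 4095
  4095*16 + 15 (F) = 65535
  65535*16 + 10 (A) = 1048570
  1048570*16 + 10 (A) = 16777130
  16777130*16 + 15 (F) = 268434095
  268434095*16 + 15 (F) = 4294945535
Decimal = 4294945535

4294945535
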